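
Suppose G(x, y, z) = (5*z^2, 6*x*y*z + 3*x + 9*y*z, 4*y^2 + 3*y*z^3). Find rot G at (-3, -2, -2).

(-58, -20, 27)

(∇×G)₁ = ∂G₃/∂y − ∂G₂/∂z = -6*x*y - y + 3*z^3
(∇×G)₂ = ∂G₁/∂z − ∂G₃/∂x = 10*z
(∇×G)₃ = ∂G₂/∂x − ∂G₁/∂y = 6*y*z + 3
∇×G = (-6*x*y - y + 3*z^3, 10*z, 6*y*z + 3)
At (-3, -2, -2): (-58, -20, 27).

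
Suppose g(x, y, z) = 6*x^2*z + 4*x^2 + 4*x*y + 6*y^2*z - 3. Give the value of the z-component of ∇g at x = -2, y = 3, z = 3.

78

(∇g)_3 = ∂g/∂z = 6*x^2 + 6*y^2
At (-2, 3, 3): 78.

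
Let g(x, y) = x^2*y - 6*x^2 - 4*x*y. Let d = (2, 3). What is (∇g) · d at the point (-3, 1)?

∂g/∂x = 2*x*y - 12*x - 4*y
∂g/∂y = x^2 - 4*x
∇g at (-3, 1) = (26, 21)
∇g · d = (26)(2) + (21)(3) = 115

115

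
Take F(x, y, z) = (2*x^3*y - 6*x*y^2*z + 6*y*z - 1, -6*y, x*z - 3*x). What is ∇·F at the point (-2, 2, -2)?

88

∂F₁/∂x = 6*x^2*y - 6*y^2*z
∂F₂/∂y = -6
∂F₃/∂z = x
∇·F = 6*x^2*y + x - 6*y^2*z - 6
At (-2, 2, -2): 88.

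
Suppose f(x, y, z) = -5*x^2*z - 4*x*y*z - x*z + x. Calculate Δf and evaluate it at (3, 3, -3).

∂²f/∂x² = -10*z
∂²f/∂y² = 0
∂²f/∂z² = 0
∇²f = -10*z
At (3, 3, -3): 30.

30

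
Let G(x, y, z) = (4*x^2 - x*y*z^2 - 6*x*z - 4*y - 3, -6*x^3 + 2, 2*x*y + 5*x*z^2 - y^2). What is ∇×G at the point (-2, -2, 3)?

(0, -53, -86)

(∇×G)₁ = ∂G₃/∂y − ∂G₂/∂z = 2*x - 2*y
(∇×G)₂ = ∂G₁/∂z − ∂G₃/∂x = -2*x*y*z - 6*x - 2*y - 5*z^2
(∇×G)₃ = ∂G₂/∂x − ∂G₁/∂y = -18*x^2 + x*z^2 + 4
∇×G = (2*x - 2*y, -2*x*y*z - 6*x - 2*y - 5*z^2, -18*x^2 + x*z^2 + 4)
At (-2, -2, 3): (0, -53, -86).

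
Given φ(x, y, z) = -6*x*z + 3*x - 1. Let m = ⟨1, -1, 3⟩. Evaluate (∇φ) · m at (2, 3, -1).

∂φ/∂x = -6*z + 3
∂φ/∂y = 0
∂φ/∂z = -6*x
∇φ at (2, 3, -1) = (9, 0, -12)
∇φ · m = (9)(1) + (0)(-1) + (-12)(3) = -27

-27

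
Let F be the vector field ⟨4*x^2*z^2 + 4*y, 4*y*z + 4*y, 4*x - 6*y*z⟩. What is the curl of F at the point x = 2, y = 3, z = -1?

(-6, -36, -4)

(∇×F)₁ = ∂F₃/∂y − ∂F₂/∂z = -4*y - 6*z
(∇×F)₂ = ∂F₁/∂z − ∂F₃/∂x = 8*x^2*z - 4
(∇×F)₃ = ∂F₂/∂x − ∂F₁/∂y = -4
∇×F = (-4*y - 6*z, 8*x^2*z - 4, -4)
At (2, 3, -1): (-6, -36, -4).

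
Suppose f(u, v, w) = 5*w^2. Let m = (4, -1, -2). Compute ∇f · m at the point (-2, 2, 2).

-40

∂f/∂u = 0
∂f/∂v = 0
∂f/∂w = 10*w
∇f at (-2, 2, 2) = (0, 0, 20)
∇f · m = (0)(4) + (0)(-1) + (20)(-2) = -40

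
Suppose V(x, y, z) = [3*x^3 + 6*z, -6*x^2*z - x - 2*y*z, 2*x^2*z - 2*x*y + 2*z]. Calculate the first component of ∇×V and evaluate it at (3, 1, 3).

50

(∇×V)_1 = ∂V₃/∂y − ∂V₂/∂z
= -2*x − (-6*x^2 - 2*y)
= 6*x^2 - 2*x + 2*y
At (3, 1, 3): 50.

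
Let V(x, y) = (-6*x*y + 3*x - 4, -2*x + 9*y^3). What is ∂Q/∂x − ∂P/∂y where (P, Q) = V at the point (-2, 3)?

-14

∂V₂/∂x = -2
∂V₁/∂y = -6*x
Scalar curl = 6*x - 2
At (-2, 3): -14.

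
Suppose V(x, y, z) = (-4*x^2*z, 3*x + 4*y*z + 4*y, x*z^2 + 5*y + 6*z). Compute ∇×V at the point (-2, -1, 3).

(9, -25, 3)

(∇×V)₁ = ∂V₃/∂y − ∂V₂/∂z = -4*y + 5
(∇×V)₂ = ∂V₁/∂z − ∂V₃/∂x = -4*x^2 - z^2
(∇×V)₃ = ∂V₂/∂x − ∂V₁/∂y = 3
∇×V = (-4*y + 5, -4*x^2 - z^2, 3)
At (-2, -1, 3): (9, -25, 3).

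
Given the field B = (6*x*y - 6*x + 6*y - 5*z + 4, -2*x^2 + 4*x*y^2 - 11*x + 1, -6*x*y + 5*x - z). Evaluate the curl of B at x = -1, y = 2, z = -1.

(∇×B)₁ = ∂B₃/∂y − ∂B₂/∂z = -6*x
(∇×B)₂ = ∂B₁/∂z − ∂B₃/∂x = 6*y - 10
(∇×B)₃ = ∂B₂/∂x − ∂B₁/∂y = -10*x + 4*y^2 - 17
∇×B = (-6*x, 6*y - 10, -10*x + 4*y^2 - 17)
At (-1, 2, -1): (6, 2, 9).

(6, 2, 9)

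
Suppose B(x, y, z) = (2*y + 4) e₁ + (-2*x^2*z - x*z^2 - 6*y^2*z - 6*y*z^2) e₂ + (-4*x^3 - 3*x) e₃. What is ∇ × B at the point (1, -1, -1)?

(∇×B)₁ = ∂B₃/∂y − ∂B₂/∂z = 2*x^2 + 2*x*z + 6*y^2 + 12*y*z
(∇×B)₂ = ∂B₁/∂z − ∂B₃/∂x = 12*x^2 + 3
(∇×B)₃ = ∂B₂/∂x − ∂B₁/∂y = -4*x*z - z^2 - 2
∇×B = (2*x^2 + 2*x*z + 6*y^2 + 12*y*z, 12*x^2 + 3, -4*x*z - z^2 - 2)
At (1, -1, -1): (18, 15, 1).

(18, 15, 1)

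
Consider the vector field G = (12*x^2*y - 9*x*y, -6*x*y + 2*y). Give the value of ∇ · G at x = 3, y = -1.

∂G₁/∂x = 24*x*y - 9*y
∂G₂/∂y = -6*x + 2
∇·G = 24*x*y - 6*x - 9*y + 2
At (3, -1): -79.

-79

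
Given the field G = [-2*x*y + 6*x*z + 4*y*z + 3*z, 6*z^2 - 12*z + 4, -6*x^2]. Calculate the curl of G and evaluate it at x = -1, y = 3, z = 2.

(-12, -3, -10)

(∇×G)₁ = ∂G₃/∂y − ∂G₂/∂z = -12*z + 12
(∇×G)₂ = ∂G₁/∂z − ∂G₃/∂x = 18*x + 4*y + 3
(∇×G)₃ = ∂G₂/∂x − ∂G₁/∂y = 2*x - 4*z
∇×G = (-12*z + 12, 18*x + 4*y + 3, 2*x - 4*z)
At (-1, 3, 2): (-12, -3, -10).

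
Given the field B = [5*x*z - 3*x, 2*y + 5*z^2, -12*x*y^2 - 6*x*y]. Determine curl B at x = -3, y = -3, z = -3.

(∇×B)₁ = ∂B₃/∂y − ∂B₂/∂z = -24*x*y - 6*x - 10*z
(∇×B)₂ = ∂B₁/∂z − ∂B₃/∂x = 5*x + 12*y^2 + 6*y
(∇×B)₃ = ∂B₂/∂x − ∂B₁/∂y = 0
∇×B = (-24*x*y - 6*x - 10*z, 5*x + 12*y^2 + 6*y, 0)
At (-3, -3, -3): (-168, 75, 0).

(-168, 75, 0)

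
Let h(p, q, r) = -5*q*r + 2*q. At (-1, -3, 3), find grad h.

(0, -13, 15)

∂h/∂p = 0
∂h/∂q = -5*r + 2
∂h/∂r = -5*q
∇h = (0, -5*r + 2, -5*q)
At (-1, -3, 3): (0, -13, 15).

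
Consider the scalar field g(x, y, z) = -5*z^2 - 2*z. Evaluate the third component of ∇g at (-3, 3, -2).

18

(∇g)_3 = ∂g/∂z = -10*z - 2
At (-3, 3, -2): 18.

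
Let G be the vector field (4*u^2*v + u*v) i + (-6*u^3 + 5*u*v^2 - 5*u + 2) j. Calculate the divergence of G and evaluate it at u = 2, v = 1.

∂G₁/∂u = 8*u*v + v
∂G₂/∂v = 10*u*v
∇·G = 18*u*v + v
At (2, 1): 37.

37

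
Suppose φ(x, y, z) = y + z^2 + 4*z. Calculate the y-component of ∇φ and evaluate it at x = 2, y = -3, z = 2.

(∇φ)_2 = ∂φ/∂y = 1
At (2, -3, 2): 1.

1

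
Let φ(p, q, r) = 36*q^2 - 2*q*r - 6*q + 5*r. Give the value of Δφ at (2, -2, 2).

72

∂²φ/∂p² = 0
∂²φ/∂q² = 72
∂²φ/∂r² = 0
∇²φ = 72
At (2, -2, 2): 72.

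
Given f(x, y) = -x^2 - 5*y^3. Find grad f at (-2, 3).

∂f/∂x = -2*x
∂f/∂y = -15*y^2
∇f = (-2*x, -15*y^2)
At (-2, 3): (4, -135).

(4, -135)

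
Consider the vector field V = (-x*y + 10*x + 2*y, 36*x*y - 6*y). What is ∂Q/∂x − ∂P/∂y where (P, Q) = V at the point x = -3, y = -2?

∂V₂/∂x = 36*y
∂V₁/∂y = -x + 2
Scalar curl = x + 36*y - 2
At (-3, -2): -77.

-77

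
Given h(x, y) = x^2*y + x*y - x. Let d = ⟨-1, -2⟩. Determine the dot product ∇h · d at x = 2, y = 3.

∂h/∂x = 2*x*y + y - 1
∂h/∂y = x^2 + x
∇h at (2, 3) = (14, 6)
∇h · d = (14)(-1) + (6)(-2) = -26

-26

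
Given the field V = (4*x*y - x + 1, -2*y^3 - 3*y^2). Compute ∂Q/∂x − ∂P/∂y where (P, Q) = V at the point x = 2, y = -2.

-8

∂V₂/∂x = 0
∂V₁/∂y = 4*x
Scalar curl = -4*x
At (2, -2): -8.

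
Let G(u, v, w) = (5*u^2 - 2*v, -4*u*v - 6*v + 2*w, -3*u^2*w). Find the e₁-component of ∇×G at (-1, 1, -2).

(∇×G)_1 = ∂G₃/∂v − ∂G₂/∂w
= 0 − (2)
= -2
At (-1, 1, -2): -2.

-2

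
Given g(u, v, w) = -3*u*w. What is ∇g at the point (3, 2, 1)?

(-3, 0, -9)

∂g/∂u = -3*w
∂g/∂v = 0
∂g/∂w = -3*u
∇g = (-3*w, 0, -3*u)
At (3, 2, 1): (-3, 0, -9).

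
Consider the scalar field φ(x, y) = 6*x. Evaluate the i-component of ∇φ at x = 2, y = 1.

6

(∇φ)_1 = ∂φ/∂x = 6
At (2, 1): 6.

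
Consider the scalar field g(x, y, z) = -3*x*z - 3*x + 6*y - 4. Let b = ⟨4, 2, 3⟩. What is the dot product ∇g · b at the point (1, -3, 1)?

-21

∂g/∂x = -3*z - 3
∂g/∂y = 6
∂g/∂z = -3*x
∇g at (1, -3, 1) = (-6, 6, -3)
∇g · b = (-6)(4) + (6)(2) + (-3)(3) = -21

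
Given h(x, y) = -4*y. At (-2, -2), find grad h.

(0, -4)

∂h/∂x = 0
∂h/∂y = -4
∇h = (0, -4)
At (-2, -2): (0, -4).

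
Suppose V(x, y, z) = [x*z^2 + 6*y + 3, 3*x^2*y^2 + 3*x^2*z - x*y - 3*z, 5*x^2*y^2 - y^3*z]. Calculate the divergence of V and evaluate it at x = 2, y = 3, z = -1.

44

∂V₁/∂x = z^2
∂V₂/∂y = 6*x^2*y - x
∂V₃/∂z = -y^3
∇·V = 6*x^2*y - x - y^3 + z^2
At (2, 3, -1): 44.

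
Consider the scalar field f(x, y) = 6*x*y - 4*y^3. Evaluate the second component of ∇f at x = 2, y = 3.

(∇f)_2 = ∂f/∂y = 6*x - 12*y^2
At (2, 3): -96.

-96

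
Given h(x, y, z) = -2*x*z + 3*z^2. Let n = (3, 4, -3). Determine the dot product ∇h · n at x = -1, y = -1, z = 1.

-30

∂h/∂x = -2*z
∂h/∂y = 0
∂h/∂z = -2*x + 6*z
∇h at (-1, -1, 1) = (-2, 0, 8)
∇h · n = (-2)(3) + (0)(4) + (8)(-3) = -30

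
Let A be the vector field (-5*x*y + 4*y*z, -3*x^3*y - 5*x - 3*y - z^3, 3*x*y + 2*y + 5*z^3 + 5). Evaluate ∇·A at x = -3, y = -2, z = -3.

∂A₁/∂x = -5*y
∂A₂/∂y = -3*x^3 - 3
∂A₃/∂z = 15*z^2
∇·A = -3*x^3 - 5*y + 15*z^2 - 3
At (-3, -2, -3): 223.

223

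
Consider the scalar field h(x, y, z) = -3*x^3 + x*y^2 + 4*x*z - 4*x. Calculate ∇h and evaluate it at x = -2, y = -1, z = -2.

(-47, 4, -8)

∂h/∂x = -9*x^2 + y^2 + 4*z - 4
∂h/∂y = 2*x*y
∂h/∂z = 4*x
∇h = (-9*x^2 + y^2 + 4*z - 4, 2*x*y, 4*x)
At (-2, -1, -2): (-47, 4, -8).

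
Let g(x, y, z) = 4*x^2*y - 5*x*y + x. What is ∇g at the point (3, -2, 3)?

∂g/∂x = 8*x*y - 5*y + 1
∂g/∂y = 4*x^2 - 5*x
∂g/∂z = 0
∇g = (8*x*y - 5*y + 1, 4*x^2 - 5*x, 0)
At (3, -2, 3): (-37, 21, 0).

(-37, 21, 0)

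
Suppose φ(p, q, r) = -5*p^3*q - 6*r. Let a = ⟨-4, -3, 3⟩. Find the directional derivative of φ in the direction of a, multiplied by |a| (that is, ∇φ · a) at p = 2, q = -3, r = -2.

-618

∂φ/∂p = -15*p^2*q
∂φ/∂q = -5*p^3
∂φ/∂r = -6
∇φ at (2, -3, -2) = (180, -40, -6)
∇φ · a = (180)(-4) + (-40)(-3) + (-6)(3) = -618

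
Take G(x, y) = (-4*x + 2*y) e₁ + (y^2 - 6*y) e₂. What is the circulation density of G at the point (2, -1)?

-2

∂G₂/∂x = 0
∂G₁/∂y = 2
Scalar curl = -2
At (2, -1): -2.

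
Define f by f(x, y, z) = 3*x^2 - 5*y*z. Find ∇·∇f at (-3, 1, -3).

∂²f/∂x² = 6
∂²f/∂y² = 0
∂²f/∂z² = 0
∇²f = 6
At (-3, 1, -3): 6.

6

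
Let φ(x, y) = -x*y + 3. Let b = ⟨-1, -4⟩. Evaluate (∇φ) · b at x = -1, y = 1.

-3

∂φ/∂x = -y
∂φ/∂y = -x
∇φ at (-1, 1) = (-1, 1)
∇φ · b = (-1)(-1) + (1)(-4) = -3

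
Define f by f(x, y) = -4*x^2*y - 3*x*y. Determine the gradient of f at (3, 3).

(-81, -45)

∂f/∂x = -8*x*y - 3*y
∂f/∂y = -4*x^2 - 3*x
∇f = (-8*x*y - 3*y, -4*x^2 - 3*x)
At (3, 3): (-81, -45).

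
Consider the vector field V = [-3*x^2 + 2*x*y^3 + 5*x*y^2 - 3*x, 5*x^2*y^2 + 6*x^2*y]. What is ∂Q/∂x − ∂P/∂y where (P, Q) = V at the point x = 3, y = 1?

∂V₂/∂x = 10*x*y^2 + 12*x*y
∂V₁/∂y = 6*x*y^2 + 10*x*y
Scalar curl = 4*x*y^2 + 2*x*y
At (3, 1): 18.

18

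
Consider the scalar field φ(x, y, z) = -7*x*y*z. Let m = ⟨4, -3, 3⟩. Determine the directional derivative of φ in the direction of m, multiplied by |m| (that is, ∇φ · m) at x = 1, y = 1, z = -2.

∂φ/∂x = -7*y*z
∂φ/∂y = -7*x*z
∂φ/∂z = -7*x*y
∇φ at (1, 1, -2) = (14, 14, -7)
∇φ · m = (14)(4) + (14)(-3) + (-7)(3) = -7

-7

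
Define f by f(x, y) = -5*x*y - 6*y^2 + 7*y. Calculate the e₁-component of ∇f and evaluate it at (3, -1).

(∇f)_1 = ∂f/∂x = -5*y
At (3, -1): 5.

5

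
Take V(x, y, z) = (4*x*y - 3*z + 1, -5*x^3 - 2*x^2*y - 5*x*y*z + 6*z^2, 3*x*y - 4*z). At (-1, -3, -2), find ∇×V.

(∇×V)₁ = ∂V₃/∂y − ∂V₂/∂z = 5*x*y + 3*x - 12*z
(∇×V)₂ = ∂V₁/∂z − ∂V₃/∂x = -3*y - 3
(∇×V)₃ = ∂V₂/∂x − ∂V₁/∂y = -15*x^2 - 4*x*y - 4*x - 5*y*z
∇×V = (5*x*y + 3*x - 12*z, -3*y - 3, -15*x^2 - 4*x*y - 4*x - 5*y*z)
At (-1, -3, -2): (36, 6, -53).

(36, 6, -53)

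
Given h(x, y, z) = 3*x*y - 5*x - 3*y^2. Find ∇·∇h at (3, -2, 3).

∂²h/∂x² = 0
∂²h/∂y² = -6
∂²h/∂z² = 0
∇²h = -6
At (3, -2, 3): -6.

-6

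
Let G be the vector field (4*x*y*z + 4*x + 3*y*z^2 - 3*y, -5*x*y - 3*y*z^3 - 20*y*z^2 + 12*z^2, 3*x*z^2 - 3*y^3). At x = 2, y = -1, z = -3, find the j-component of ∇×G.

-17

(∇×G)_2 = ∂G₁/∂z − ∂G₃/∂x
= 4*x*y + 6*y*z − (3*z^2)
= 4*x*y + 6*y*z - 3*z^2
At (2, -1, -3): -17.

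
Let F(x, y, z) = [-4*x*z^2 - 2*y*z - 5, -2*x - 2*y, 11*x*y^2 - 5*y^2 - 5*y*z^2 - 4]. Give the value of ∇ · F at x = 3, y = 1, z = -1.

∂F₁/∂x = -4*z^2
∂F₂/∂y = -2
∂F₃/∂z = -10*y*z
∇·F = -10*y*z - 4*z^2 - 2
At (3, 1, -1): 4.

4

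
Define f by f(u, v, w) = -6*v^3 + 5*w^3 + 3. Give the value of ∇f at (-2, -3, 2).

(0, -162, 60)

∂f/∂u = 0
∂f/∂v = -18*v^2
∂f/∂w = 15*w^2
∇f = (0, -18*v^2, 15*w^2)
At (-2, -3, 2): (0, -162, 60).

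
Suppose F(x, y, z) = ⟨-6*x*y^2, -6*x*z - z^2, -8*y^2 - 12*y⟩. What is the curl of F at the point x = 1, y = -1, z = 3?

(∇×F)₁ = ∂F₃/∂y − ∂F₂/∂z = 6*x - 16*y + 2*z - 12
(∇×F)₂ = ∂F₁/∂z − ∂F₃/∂x = 0
(∇×F)₃ = ∂F₂/∂x − ∂F₁/∂y = 12*x*y - 6*z
∇×F = (6*x - 16*y + 2*z - 12, 0, 12*x*y - 6*z)
At (1, -1, 3): (16, 0, -30).

(16, 0, -30)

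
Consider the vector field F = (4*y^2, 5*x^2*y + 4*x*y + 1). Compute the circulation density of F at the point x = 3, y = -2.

-52

∂F₂/∂x = 10*x*y + 4*y
∂F₁/∂y = 8*y
Scalar curl = 10*x*y - 4*y
At (3, -2): -52.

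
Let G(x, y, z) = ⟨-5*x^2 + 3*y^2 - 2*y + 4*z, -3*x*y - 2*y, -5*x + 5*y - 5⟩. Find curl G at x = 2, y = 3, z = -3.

(5, 9, -25)

(∇×G)₁ = ∂G₃/∂y − ∂G₂/∂z = 5
(∇×G)₂ = ∂G₁/∂z − ∂G₃/∂x = 9
(∇×G)₃ = ∂G₂/∂x − ∂G₁/∂y = -9*y + 2
∇×G = (5, 9, -9*y + 2)
At (2, 3, -3): (5, 9, -25).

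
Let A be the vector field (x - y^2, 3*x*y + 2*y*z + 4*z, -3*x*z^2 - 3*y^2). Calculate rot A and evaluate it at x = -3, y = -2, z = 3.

(∇×A)₁ = ∂A₃/∂y − ∂A₂/∂z = -8*y - 4
(∇×A)₂ = ∂A₁/∂z − ∂A₃/∂x = 3*z^2
(∇×A)₃ = ∂A₂/∂x − ∂A₁/∂y = 5*y
∇×A = (-8*y - 4, 3*z^2, 5*y)
At (-3, -2, 3): (12, 27, -10).

(12, 27, -10)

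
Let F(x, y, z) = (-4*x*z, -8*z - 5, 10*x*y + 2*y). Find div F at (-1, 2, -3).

∂F₁/∂x = -4*z
∂F₂/∂y = 0
∂F₃/∂z = 0
∇·F = -4*z
At (-1, 2, -3): 12.

12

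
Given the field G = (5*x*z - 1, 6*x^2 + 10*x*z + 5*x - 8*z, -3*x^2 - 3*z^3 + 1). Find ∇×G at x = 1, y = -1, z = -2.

(-2, 11, -3)

(∇×G)₁ = ∂G₃/∂y − ∂G₂/∂z = -10*x + 8
(∇×G)₂ = ∂G₁/∂z − ∂G₃/∂x = 11*x
(∇×G)₃ = ∂G₂/∂x − ∂G₁/∂y = 12*x + 10*z + 5
∇×G = (-10*x + 8, 11*x, 12*x + 10*z + 5)
At (1, -1, -2): (-2, 11, -3).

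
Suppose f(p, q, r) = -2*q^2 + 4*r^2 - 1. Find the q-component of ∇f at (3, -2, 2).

(∇f)_2 = ∂f/∂q = -4*q
At (3, -2, 2): 8.

8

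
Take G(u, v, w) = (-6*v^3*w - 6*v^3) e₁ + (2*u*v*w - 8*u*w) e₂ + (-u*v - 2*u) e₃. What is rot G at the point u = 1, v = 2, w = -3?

(∇×G)₁ = ∂G₃/∂v − ∂G₂/∂w = -2*u*v + 7*u
(∇×G)₂ = ∂G₁/∂w − ∂G₃/∂u = -6*v^3 + v + 2
(∇×G)₃ = ∂G₂/∂u − ∂G₁/∂v = 18*v^2*w + 18*v^2 + 2*v*w - 8*w
∇×G = (-2*u*v + 7*u, -6*v^3 + v + 2, 18*v^2*w + 18*v^2 + 2*v*w - 8*w)
At (1, 2, -3): (3, -44, -132).

(3, -44, -132)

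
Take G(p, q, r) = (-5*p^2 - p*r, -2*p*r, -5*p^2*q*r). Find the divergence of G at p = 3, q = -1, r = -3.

18

∂G₁/∂p = -10*p - r
∂G₂/∂q = 0
∂G₃/∂r = -5*p^2*q
∇·G = -5*p^2*q - 10*p - r
At (3, -1, -3): 18.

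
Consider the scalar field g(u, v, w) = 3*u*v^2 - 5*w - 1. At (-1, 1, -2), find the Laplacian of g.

-6

∂²g/∂u² = 0
∂²g/∂v² = 6*u
∂²g/∂w² = 0
∇²g = 6*u
At (-1, 1, -2): -6.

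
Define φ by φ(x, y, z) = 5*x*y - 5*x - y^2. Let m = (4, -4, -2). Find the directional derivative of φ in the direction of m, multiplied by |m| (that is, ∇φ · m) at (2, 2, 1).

-4

∂φ/∂x = 5*y - 5
∂φ/∂y = 5*x - 2*y
∂φ/∂z = 0
∇φ at (2, 2, 1) = (5, 6, 0)
∇φ · m = (5)(4) + (6)(-4) + (0)(-2) = -4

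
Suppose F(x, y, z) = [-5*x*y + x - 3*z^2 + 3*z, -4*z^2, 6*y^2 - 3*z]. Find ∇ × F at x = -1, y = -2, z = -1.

(∇×F)₁ = ∂F₃/∂y − ∂F₂/∂z = 12*y + 8*z
(∇×F)₂ = ∂F₁/∂z − ∂F₃/∂x = -6*z + 3
(∇×F)₃ = ∂F₂/∂x − ∂F₁/∂y = 5*x
∇×F = (12*y + 8*z, -6*z + 3, 5*x)
At (-1, -2, -1): (-32, 9, -5).

(-32, 9, -5)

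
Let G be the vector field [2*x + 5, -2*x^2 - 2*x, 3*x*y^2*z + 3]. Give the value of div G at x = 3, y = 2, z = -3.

∂G₁/∂x = 2
∂G₂/∂y = 0
∂G₃/∂z = 3*x*y^2
∇·G = 3*x*y^2 + 2
At (3, 2, -3): 38.

38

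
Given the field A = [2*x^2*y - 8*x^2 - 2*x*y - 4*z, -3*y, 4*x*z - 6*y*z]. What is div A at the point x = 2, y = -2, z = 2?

-27

∂A₁/∂x = 4*x*y - 16*x - 2*y
∂A₂/∂y = -3
∂A₃/∂z = 4*x - 6*y
∇·A = 4*x*y - 12*x - 8*y - 3
At (2, -2, 2): -27.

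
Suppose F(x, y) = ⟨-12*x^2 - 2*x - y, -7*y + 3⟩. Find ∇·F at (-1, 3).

∂F₁/∂x = -24*x - 2
∂F₂/∂y = -7
∇·F = -24*x - 9
At (-1, 3): 15.

15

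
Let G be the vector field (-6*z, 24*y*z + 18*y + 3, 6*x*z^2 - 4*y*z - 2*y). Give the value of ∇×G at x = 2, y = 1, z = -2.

(-18, -30, 0)

(∇×G)₁ = ∂G₃/∂y − ∂G₂/∂z = -24*y - 4*z - 2
(∇×G)₂ = ∂G₁/∂z − ∂G₃/∂x = -6*z^2 - 6
(∇×G)₃ = ∂G₂/∂x − ∂G₁/∂y = 0
∇×G = (-24*y - 4*z - 2, -6*z^2 - 6, 0)
At (2, 1, -2): (-18, -30, 0).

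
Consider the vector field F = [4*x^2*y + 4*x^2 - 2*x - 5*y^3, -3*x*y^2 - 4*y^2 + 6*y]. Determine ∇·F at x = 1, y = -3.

30

∂F₁/∂x = 8*x*y + 8*x - 2
∂F₂/∂y = -6*x*y - 8*y + 6
∇·F = 2*x*y + 8*x - 8*y + 4
At (1, -3): 30.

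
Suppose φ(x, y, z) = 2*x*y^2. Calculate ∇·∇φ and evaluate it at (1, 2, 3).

4

∂²φ/∂x² = 0
∂²φ/∂y² = 4*x
∂²φ/∂z² = 0
∇²φ = 4*x
At (1, 2, 3): 4.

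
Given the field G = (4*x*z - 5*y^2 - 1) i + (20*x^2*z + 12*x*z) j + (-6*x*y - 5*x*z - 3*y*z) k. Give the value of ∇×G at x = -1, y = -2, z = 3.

(∇×G)₁ = ∂G₃/∂y − ∂G₂/∂z = -20*x^2 - 18*x - 3*z
(∇×G)₂ = ∂G₁/∂z − ∂G₃/∂x = 4*x + 6*y + 5*z
(∇×G)₃ = ∂G₂/∂x − ∂G₁/∂y = 40*x*z + 10*y + 12*z
∇×G = (-20*x^2 - 18*x - 3*z, 4*x + 6*y + 5*z, 40*x*z + 10*y + 12*z)
At (-1, -2, 3): (-11, -1, -104).

(-11, -1, -104)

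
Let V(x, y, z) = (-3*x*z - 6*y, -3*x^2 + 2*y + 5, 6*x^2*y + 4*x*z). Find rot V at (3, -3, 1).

(54, 95, -12)

(∇×V)₁ = ∂V₃/∂y − ∂V₂/∂z = 6*x^2
(∇×V)₂ = ∂V₁/∂z − ∂V₃/∂x = -12*x*y - 3*x - 4*z
(∇×V)₃ = ∂V₂/∂x − ∂V₁/∂y = -6*x + 6
∇×V = (6*x^2, -12*x*y - 3*x - 4*z, -6*x + 6)
At (3, -3, 1): (54, 95, -12).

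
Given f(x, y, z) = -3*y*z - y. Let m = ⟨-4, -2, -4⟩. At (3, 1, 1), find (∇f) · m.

∂f/∂x = 0
∂f/∂y = -3*z - 1
∂f/∂z = -3*y
∇f at (3, 1, 1) = (0, -4, -3)
∇f · m = (0)(-4) + (-4)(-2) + (-3)(-4) = 20

20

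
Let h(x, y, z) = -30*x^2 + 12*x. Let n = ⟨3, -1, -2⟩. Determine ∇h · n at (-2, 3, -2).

∂h/∂x = -60*x + 12
∂h/∂y = 0
∂h/∂z = 0
∇h at (-2, 3, -2) = (132, 0, 0)
∇h · n = (132)(3) + (0)(-1) + (0)(-2) = 396

396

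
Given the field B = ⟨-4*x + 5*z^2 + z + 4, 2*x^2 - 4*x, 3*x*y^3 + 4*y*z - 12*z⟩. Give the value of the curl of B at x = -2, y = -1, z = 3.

(-6, 34, -12)

(∇×B)₁ = ∂B₃/∂y − ∂B₂/∂z = 9*x*y^2 + 4*z
(∇×B)₂ = ∂B₁/∂z − ∂B₃/∂x = -3*y^3 + 10*z + 1
(∇×B)₃ = ∂B₂/∂x − ∂B₁/∂y = 4*x - 4
∇×B = (9*x*y^2 + 4*z, -3*y^3 + 10*z + 1, 4*x - 4)
At (-2, -1, 3): (-6, 34, -12).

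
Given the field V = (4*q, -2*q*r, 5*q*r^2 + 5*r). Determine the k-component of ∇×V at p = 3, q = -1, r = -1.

-4

(∇×V)_3 = ∂V₂/∂p − ∂V₁/∂q
= 0 − (4)
= -4
At (3, -1, -1): -4.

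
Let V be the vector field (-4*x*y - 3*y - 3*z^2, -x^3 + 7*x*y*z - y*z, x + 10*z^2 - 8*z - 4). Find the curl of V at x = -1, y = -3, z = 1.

(∇×V)₁ = ∂V₃/∂y − ∂V₂/∂z = -7*x*y + y
(∇×V)₂ = ∂V₁/∂z − ∂V₃/∂x = -6*z - 1
(∇×V)₃ = ∂V₂/∂x − ∂V₁/∂y = -3*x^2 + 4*x + 7*y*z + 3
∇×V = (-7*x*y + y, -6*z - 1, -3*x^2 + 4*x + 7*y*z + 3)
At (-1, -3, 1): (-24, -7, -25).

(-24, -7, -25)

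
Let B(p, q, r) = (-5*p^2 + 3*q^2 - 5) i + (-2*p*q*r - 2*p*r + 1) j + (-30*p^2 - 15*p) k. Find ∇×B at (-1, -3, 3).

(∇×B)₁ = ∂B₃/∂q − ∂B₂/∂r = 2*p*q + 2*p
(∇×B)₂ = ∂B₁/∂r − ∂B₃/∂p = 60*p + 15
(∇×B)₃ = ∂B₂/∂p − ∂B₁/∂q = -2*q*r - 6*q - 2*r
∇×B = (2*p*q + 2*p, 60*p + 15, -2*q*r - 6*q - 2*r)
At (-1, -3, 3): (4, -45, 30).

(4, -45, 30)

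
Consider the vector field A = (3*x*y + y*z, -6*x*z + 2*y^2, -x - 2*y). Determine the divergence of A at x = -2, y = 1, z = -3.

∂A₁/∂x = 3*y
∂A₂/∂y = 4*y
∂A₃/∂z = 0
∇·A = 7*y
At (-2, 1, -3): 7.

7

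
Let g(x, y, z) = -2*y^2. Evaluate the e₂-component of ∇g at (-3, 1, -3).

(∇g)_2 = ∂g/∂y = -4*y
At (-3, 1, -3): -4.

-4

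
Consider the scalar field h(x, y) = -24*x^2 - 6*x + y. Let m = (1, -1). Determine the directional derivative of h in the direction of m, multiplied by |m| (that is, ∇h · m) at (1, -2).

-55

∂h/∂x = -48*x - 6
∂h/∂y = 1
∇h at (1, -2) = (-54, 1)
∇h · m = (-54)(1) + (1)(-1) = -55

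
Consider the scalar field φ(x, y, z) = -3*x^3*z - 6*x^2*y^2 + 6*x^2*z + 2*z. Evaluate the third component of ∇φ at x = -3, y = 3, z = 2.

(∇φ)_3 = ∂φ/∂z = -3*x^3 + 6*x^2 + 2
At (-3, 3, 2): 137.

137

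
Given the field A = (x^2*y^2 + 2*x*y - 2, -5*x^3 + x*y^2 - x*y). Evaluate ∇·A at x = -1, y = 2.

∂A₁/∂x = 2*x*y^2 + 2*y
∂A₂/∂y = 2*x*y - x
∇·A = 2*x*y^2 + 2*x*y - x + 2*y
At (-1, 2): -7.

-7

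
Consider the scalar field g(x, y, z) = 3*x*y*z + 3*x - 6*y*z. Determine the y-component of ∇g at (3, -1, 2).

(∇g)_2 = ∂g/∂y = 3*x*z - 6*z
At (3, -1, 2): 6.

6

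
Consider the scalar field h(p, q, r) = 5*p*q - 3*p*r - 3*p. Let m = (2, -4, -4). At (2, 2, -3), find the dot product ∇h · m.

16

∂h/∂p = 5*q - 3*r - 3
∂h/∂q = 5*p
∂h/∂r = -3*p
∇h at (2, 2, -3) = (16, 10, -6)
∇h · m = (16)(2) + (10)(-4) + (-6)(-4) = 16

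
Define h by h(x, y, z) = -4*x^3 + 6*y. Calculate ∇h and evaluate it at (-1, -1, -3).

(-12, 6, 0)

∂h/∂x = -12*x^2
∂h/∂y = 6
∂h/∂z = 0
∇h = (-12*x^2, 6, 0)
At (-1, -1, -3): (-12, 6, 0).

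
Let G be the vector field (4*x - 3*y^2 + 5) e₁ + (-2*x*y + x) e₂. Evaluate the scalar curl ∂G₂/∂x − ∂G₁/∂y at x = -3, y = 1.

5

∂G₂/∂x = -2*y + 1
∂G₁/∂y = -6*y
Scalar curl = 4*y + 1
At (-3, 1): 5.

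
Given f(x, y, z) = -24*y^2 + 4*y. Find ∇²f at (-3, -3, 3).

-48

∂²f/∂x² = 0
∂²f/∂y² = -48
∂²f/∂z² = 0
∇²f = -48
At (-3, -3, 3): -48.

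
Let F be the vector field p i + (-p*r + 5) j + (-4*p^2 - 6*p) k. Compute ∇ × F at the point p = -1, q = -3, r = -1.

(∇×F)₁ = ∂F₃/∂q − ∂F₂/∂r = p
(∇×F)₂ = ∂F₁/∂r − ∂F₃/∂p = 8*p + 6
(∇×F)₃ = ∂F₂/∂p − ∂F₁/∂q = -r
∇×F = (p, 8*p + 6, -r)
At (-1, -3, -1): (-1, -2, 1).

(-1, -2, 1)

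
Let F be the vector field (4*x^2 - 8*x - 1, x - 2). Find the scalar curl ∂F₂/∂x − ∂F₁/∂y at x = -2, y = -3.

∂F₂/∂x = 1
∂F₁/∂y = 0
Scalar curl = 1
At (-2, -3): 1.

1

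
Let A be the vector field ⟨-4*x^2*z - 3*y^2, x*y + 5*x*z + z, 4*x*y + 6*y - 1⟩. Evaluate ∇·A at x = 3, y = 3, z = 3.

-69

∂A₁/∂x = -8*x*z
∂A₂/∂y = x
∂A₃/∂z = 0
∇·A = -8*x*z + x
At (3, 3, 3): -69.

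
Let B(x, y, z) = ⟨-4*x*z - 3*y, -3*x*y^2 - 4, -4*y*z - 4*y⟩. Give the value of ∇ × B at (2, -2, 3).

(-16, -8, -9)

(∇×B)₁ = ∂B₃/∂y − ∂B₂/∂z = -4*z - 4
(∇×B)₂ = ∂B₁/∂z − ∂B₃/∂x = -4*x
(∇×B)₃ = ∂B₂/∂x − ∂B₁/∂y = -3*y^2 + 3
∇×B = (-4*z - 4, -4*x, -3*y^2 + 3)
At (2, -2, 3): (-16, -8, -9).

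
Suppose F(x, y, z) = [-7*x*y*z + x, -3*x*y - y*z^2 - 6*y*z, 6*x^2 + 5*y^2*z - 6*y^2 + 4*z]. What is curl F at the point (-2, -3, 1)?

(-18, -18, -5)

(∇×F)₁ = ∂F₃/∂y − ∂F₂/∂z = 12*y*z - 6*y
(∇×F)₂ = ∂F₁/∂z − ∂F₃/∂x = -7*x*y - 12*x
(∇×F)₃ = ∂F₂/∂x − ∂F₁/∂y = 7*x*z - 3*y
∇×F = (12*y*z - 6*y, -7*x*y - 12*x, 7*x*z - 3*y)
At (-2, -3, 1): (-18, -18, -5).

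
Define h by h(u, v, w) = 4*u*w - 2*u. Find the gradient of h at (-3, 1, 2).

(6, 0, -12)

∂h/∂u = 4*w - 2
∂h/∂v = 0
∂h/∂w = 4*u
∇h = (4*w - 2, 0, 4*u)
At (-3, 1, 2): (6, 0, -12).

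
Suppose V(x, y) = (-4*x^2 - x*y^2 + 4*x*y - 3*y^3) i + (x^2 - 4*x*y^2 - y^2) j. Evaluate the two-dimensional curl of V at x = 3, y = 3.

∂V₂/∂x = 2*x - 4*y^2
∂V₁/∂y = -2*x*y + 4*x - 9*y^2
Scalar curl = 2*x*y - 2*x + 5*y^2
At (3, 3): 57.

57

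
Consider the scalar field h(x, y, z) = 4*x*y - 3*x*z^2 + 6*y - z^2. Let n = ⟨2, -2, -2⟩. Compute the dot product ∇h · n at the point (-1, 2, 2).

∂h/∂x = 4*y - 3*z^2
∂h/∂y = 4*x + 6
∂h/∂z = -6*x*z - 2*z
∇h at (-1, 2, 2) = (-4, 2, 8)
∇h · n = (-4)(2) + (2)(-2) + (8)(-2) = -28

-28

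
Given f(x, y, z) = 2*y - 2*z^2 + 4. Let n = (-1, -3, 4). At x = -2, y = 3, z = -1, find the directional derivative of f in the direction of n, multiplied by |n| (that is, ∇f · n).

10

∂f/∂x = 0
∂f/∂y = 2
∂f/∂z = -4*z
∇f at (-2, 3, -1) = (0, 2, 4)
∇f · n = (0)(-1) + (2)(-3) + (4)(4) = 10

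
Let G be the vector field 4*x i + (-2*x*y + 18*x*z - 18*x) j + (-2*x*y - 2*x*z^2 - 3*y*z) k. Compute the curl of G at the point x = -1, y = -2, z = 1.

(∇×G)₁ = ∂G₃/∂y − ∂G₂/∂z = -20*x - 3*z
(∇×G)₂ = ∂G₁/∂z − ∂G₃/∂x = 2*y + 2*z^2
(∇×G)₃ = ∂G₂/∂x − ∂G₁/∂y = -2*y + 18*z - 18
∇×G = (-20*x - 3*z, 2*y + 2*z^2, -2*y + 18*z - 18)
At (-1, -2, 1): (17, -2, 4).

(17, -2, 4)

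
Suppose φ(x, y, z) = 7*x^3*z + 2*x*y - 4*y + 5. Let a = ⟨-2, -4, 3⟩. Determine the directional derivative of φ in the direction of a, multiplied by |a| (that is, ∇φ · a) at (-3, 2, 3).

-1669

∂φ/∂x = 21*x^2*z + 2*y
∂φ/∂y = 2*x - 4
∂φ/∂z = 7*x^3
∇φ at (-3, 2, 3) = (571, -10, -189)
∇φ · a = (571)(-2) + (-10)(-4) + (-189)(3) = -1669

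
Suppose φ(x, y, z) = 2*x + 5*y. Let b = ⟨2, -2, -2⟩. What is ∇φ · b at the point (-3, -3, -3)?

∂φ/∂x = 2
∂φ/∂y = 5
∂φ/∂z = 0
∇φ at (-3, -3, -3) = (2, 5, 0)
∇φ · b = (2)(2) + (5)(-2) + (0)(-2) = -6

-6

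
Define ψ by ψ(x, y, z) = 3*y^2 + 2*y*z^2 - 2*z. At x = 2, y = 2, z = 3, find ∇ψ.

∂ψ/∂x = 0
∂ψ/∂y = 6*y + 2*z^2
∂ψ/∂z = 4*y*z - 2
∇ψ = (0, 6*y + 2*z^2, 4*y*z - 2)
At (2, 2, 3): (0, 30, 22).

(0, 30, 22)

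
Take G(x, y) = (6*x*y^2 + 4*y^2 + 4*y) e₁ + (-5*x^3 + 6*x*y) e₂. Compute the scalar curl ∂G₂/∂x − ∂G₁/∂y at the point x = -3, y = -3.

-241

∂G₂/∂x = -15*x^2 + 6*y
∂G₁/∂y = 12*x*y + 8*y + 4
Scalar curl = -15*x^2 - 12*x*y - 2*y - 4
At (-3, -3): -241.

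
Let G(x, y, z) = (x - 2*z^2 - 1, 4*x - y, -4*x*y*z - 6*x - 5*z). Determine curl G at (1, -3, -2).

(8, 38, 4)

(∇×G)₁ = ∂G₃/∂y − ∂G₂/∂z = -4*x*z
(∇×G)₂ = ∂G₁/∂z − ∂G₃/∂x = 4*y*z - 4*z + 6
(∇×G)₃ = ∂G₂/∂x − ∂G₁/∂y = 4
∇×G = (-4*x*z, 4*y*z - 4*z + 6, 4)
At (1, -3, -2): (8, 38, 4).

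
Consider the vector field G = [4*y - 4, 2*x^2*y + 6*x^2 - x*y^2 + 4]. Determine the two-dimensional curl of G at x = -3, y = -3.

-13

∂G₂/∂x = 4*x*y + 12*x - y^2
∂G₁/∂y = 4
Scalar curl = 4*x*y + 12*x - y^2 - 4
At (-3, -3): -13.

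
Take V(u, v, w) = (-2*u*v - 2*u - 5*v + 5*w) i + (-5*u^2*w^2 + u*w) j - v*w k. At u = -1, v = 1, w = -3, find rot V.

(∇×V)₁ = ∂V₃/∂v − ∂V₂/∂w = 10*u^2*w - u - w
(∇×V)₂ = ∂V₁/∂w − ∂V₃/∂u = 5
(∇×V)₃ = ∂V₂/∂u − ∂V₁/∂v = -10*u*w^2 + 2*u + w + 5
∇×V = (10*u^2*w - u - w, 5, -10*u*w^2 + 2*u + w + 5)
At (-1, 1, -3): (-26, 5, 90).

(-26, 5, 90)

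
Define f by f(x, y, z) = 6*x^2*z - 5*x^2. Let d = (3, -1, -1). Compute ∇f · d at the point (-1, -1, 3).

∂f/∂x = 12*x*z - 10*x
∂f/∂y = 0
∂f/∂z = 6*x^2
∇f at (-1, -1, 3) = (-26, 0, 6)
∇f · d = (-26)(3) + (0)(-1) + (6)(-1) = -84

-84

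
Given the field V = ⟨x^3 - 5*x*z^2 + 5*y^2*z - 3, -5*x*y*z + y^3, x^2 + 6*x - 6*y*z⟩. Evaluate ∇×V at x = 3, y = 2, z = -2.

(42, 68, 60)

(∇×V)₁ = ∂V₃/∂y − ∂V₂/∂z = 5*x*y - 6*z
(∇×V)₂ = ∂V₁/∂z − ∂V₃/∂x = -10*x*z - 2*x + 5*y^2 - 6
(∇×V)₃ = ∂V₂/∂x − ∂V₁/∂y = -15*y*z
∇×V = (5*x*y - 6*z, -10*x*z - 2*x + 5*y^2 - 6, -15*y*z)
At (3, 2, -2): (42, 68, 60).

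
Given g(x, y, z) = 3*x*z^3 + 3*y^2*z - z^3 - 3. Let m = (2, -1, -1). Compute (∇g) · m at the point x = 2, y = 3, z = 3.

-54

∂g/∂x = 3*z^3
∂g/∂y = 6*y*z
∂g/∂z = 9*x*z^2 + 3*y^2 - 3*z^2
∇g at (2, 3, 3) = (81, 54, 162)
∇g · m = (81)(2) + (54)(-1) + (162)(-1) = -54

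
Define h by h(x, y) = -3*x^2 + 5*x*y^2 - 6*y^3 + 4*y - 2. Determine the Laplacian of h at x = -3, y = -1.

0

∂²h/∂x² = -6
∂²h/∂y² = 2*(5*x - 18*y)
∇²h = 10*x - 36*y - 6
At (-3, -1): 0.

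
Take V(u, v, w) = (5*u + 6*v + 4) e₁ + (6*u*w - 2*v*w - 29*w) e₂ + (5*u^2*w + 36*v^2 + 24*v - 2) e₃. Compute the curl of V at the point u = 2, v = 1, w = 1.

(∇×V)₁ = ∂V₃/∂v − ∂V₂/∂w = -6*u + 74*v + 53
(∇×V)₂ = ∂V₁/∂w − ∂V₃/∂u = -10*u*w
(∇×V)₃ = ∂V₂/∂u − ∂V₁/∂v = 6*w - 6
∇×V = (-6*u + 74*v + 53, -10*u*w, 6*w - 6)
At (2, 1, 1): (115, -20, 0).

(115, -20, 0)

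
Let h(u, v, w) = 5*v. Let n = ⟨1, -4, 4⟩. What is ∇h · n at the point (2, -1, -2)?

∂h/∂u = 0
∂h/∂v = 5
∂h/∂w = 0
∇h at (2, -1, -2) = (0, 5, 0)
∇h · n = (0)(1) + (5)(-4) + (0)(4) = -20

-20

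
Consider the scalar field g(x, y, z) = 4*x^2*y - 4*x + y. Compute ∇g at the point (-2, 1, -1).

∂g/∂x = 8*x*y - 4
∂g/∂y = 4*x^2 + 1
∂g/∂z = 0
∇g = (8*x*y - 4, 4*x^2 + 1, 0)
At (-2, 1, -1): (-20, 17, 0).

(-20, 17, 0)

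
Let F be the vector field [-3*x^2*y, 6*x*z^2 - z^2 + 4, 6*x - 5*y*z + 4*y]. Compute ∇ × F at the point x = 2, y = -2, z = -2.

(∇×F)₁ = ∂F₃/∂y − ∂F₂/∂z = -12*x*z - 3*z + 4
(∇×F)₂ = ∂F₁/∂z − ∂F₃/∂x = -6
(∇×F)₃ = ∂F₂/∂x − ∂F₁/∂y = 3*x^2 + 6*z^2
∇×F = (-12*x*z - 3*z + 4, -6, 3*x^2 + 6*z^2)
At (2, -2, -2): (58, -6, 36).

(58, -6, 36)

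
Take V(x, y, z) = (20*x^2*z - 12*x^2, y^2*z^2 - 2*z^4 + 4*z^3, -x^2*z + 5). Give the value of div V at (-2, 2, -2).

220

∂V₁/∂x = 40*x*z - 24*x
∂V₂/∂y = 2*y*z^2
∂V₃/∂z = -x^2
∇·V = -x^2 + 40*x*z - 24*x + 2*y*z^2
At (-2, 2, -2): 220.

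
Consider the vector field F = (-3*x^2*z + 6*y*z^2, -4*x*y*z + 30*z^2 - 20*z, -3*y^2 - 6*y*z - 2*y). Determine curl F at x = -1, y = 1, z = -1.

(∇×F)₁ = ∂F₃/∂y − ∂F₂/∂z = 4*x*y - 6*y - 66*z + 18
(∇×F)₂ = ∂F₁/∂z − ∂F₃/∂x = -3*x^2 + 12*y*z
(∇×F)₃ = ∂F₂/∂x − ∂F₁/∂y = -4*y*z - 6*z^2
∇×F = (4*x*y - 6*y - 66*z + 18, -3*x^2 + 12*y*z, -4*y*z - 6*z^2)
At (-1, 1, -1): (74, -15, -2).

(74, -15, -2)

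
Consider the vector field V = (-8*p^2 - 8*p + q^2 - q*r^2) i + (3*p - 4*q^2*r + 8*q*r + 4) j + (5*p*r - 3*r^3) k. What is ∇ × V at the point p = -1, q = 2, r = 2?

(0, -18, 3)

(∇×V)₁ = ∂V₃/∂q − ∂V₂/∂r = 4*q^2 - 8*q
(∇×V)₂ = ∂V₁/∂r − ∂V₃/∂p = -2*q*r - 5*r
(∇×V)₃ = ∂V₂/∂p − ∂V₁/∂q = -2*q + r^2 + 3
∇×V = (4*q^2 - 8*q, -2*q*r - 5*r, -2*q + r^2 + 3)
At (-1, 2, 2): (0, -18, 3).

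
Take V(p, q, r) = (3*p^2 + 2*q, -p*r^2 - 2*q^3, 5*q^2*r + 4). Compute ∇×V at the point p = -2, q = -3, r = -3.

(102, 0, -11)

(∇×V)₁ = ∂V₃/∂q − ∂V₂/∂r = 2*p*r + 10*q*r
(∇×V)₂ = ∂V₁/∂r − ∂V₃/∂p = 0
(∇×V)₃ = ∂V₂/∂p − ∂V₁/∂q = -r^2 - 2
∇×V = (2*p*r + 10*q*r, 0, -r^2 - 2)
At (-2, -3, -3): (102, 0, -11).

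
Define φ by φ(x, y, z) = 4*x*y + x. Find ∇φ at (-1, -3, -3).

∂φ/∂x = 4*y + 1
∂φ/∂y = 4*x
∂φ/∂z = 0
∇φ = (4*y + 1, 4*x, 0)
At (-1, -3, -3): (-11, -4, 0).

(-11, -4, 0)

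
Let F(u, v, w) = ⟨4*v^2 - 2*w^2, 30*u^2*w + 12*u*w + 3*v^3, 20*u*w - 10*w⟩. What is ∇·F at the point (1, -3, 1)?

∂F₁/∂u = 0
∂F₂/∂v = 9*v^2
∂F₃/∂w = 20*u - 10
∇·F = 20*u + 9*v^2 - 10
At (1, -3, 1): 91.

91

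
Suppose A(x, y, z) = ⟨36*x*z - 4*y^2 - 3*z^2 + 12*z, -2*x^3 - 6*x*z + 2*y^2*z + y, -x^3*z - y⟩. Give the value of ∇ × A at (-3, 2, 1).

(-27, -75, -44)

(∇×A)₁ = ∂A₃/∂y − ∂A₂/∂z = 6*x - 2*y^2 - 1
(∇×A)₂ = ∂A₁/∂z − ∂A₃/∂x = 3*x^2*z + 36*x - 6*z + 12
(∇×A)₃ = ∂A₂/∂x − ∂A₁/∂y = -6*x^2 + 8*y - 6*z
∇×A = (6*x - 2*y^2 - 1, 3*x^2*z + 36*x - 6*z + 12, -6*x^2 + 8*y - 6*z)
At (-3, 2, 1): (-27, -75, -44).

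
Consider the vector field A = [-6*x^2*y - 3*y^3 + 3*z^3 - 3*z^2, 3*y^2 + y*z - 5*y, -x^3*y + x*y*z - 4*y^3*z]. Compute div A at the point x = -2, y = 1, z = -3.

16

∂A₁/∂x = -12*x*y
∂A₂/∂y = 6*y + z - 5
∂A₃/∂z = x*y - 4*y^3
∇·A = -11*x*y - 4*y^3 + 6*y + z - 5
At (-2, 1, -3): 16.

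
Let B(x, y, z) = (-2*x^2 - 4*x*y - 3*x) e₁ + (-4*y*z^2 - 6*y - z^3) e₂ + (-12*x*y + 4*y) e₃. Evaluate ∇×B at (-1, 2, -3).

(-5, 24, -4)

(∇×B)₁ = ∂B₃/∂y − ∂B₂/∂z = -12*x + 8*y*z + 3*z^2 + 4
(∇×B)₂ = ∂B₁/∂z − ∂B₃/∂x = 12*y
(∇×B)₃ = ∂B₂/∂x − ∂B₁/∂y = 4*x
∇×B = (-12*x + 8*y*z + 3*z^2 + 4, 12*y, 4*x)
At (-1, 2, -3): (-5, 24, -4).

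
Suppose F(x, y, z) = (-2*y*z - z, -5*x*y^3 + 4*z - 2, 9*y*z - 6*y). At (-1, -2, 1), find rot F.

(-1, 3, 42)

(∇×F)₁ = ∂F₃/∂y − ∂F₂/∂z = 9*z - 10
(∇×F)₂ = ∂F₁/∂z − ∂F₃/∂x = -2*y - 1
(∇×F)₃ = ∂F₂/∂x − ∂F₁/∂y = -5*y^3 + 2*z
∇×F = (9*z - 10, -2*y - 1, -5*y^3 + 2*z)
At (-1, -2, 1): (-1, 3, 42).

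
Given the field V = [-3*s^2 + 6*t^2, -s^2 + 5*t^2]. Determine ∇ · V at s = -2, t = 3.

42

∂V₁/∂s = -6*s
∂V₂/∂t = 10*t
∇·V = -6*s + 10*t
At (-2, 3): 42.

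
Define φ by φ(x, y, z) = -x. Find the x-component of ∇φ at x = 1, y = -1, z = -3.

-1

(∇φ)_1 = ∂φ/∂x = -1
At (1, -1, -3): -1.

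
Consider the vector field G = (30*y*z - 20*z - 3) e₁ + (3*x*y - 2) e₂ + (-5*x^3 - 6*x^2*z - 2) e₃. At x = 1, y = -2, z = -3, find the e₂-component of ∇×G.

(∇×G)_2 = ∂G₁/∂z − ∂G₃/∂x
= 30*y - 20 − (-15*x^2 - 12*x*z)
= 15*x^2 + 12*x*z + 30*y - 20
At (1, -2, -3): -101.

-101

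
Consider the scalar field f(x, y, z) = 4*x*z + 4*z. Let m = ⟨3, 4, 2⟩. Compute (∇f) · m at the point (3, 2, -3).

-4

∂f/∂x = 4*z
∂f/∂y = 0
∂f/∂z = 4*x + 4
∇f at (3, 2, -3) = (-12, 0, 16)
∇f · m = (-12)(3) + (0)(4) + (16)(2) = -4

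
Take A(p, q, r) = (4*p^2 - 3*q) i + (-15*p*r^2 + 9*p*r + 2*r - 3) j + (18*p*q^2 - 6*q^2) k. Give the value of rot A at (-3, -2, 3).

(∇×A)₁ = ∂A₃/∂q − ∂A₂/∂r = 36*p*q + 30*p*r - 9*p - 12*q - 2
(∇×A)₂ = ∂A₁/∂r − ∂A₃/∂p = -18*q^2
(∇×A)₃ = ∂A₂/∂p − ∂A₁/∂q = -15*r^2 + 9*r + 3
∇×A = (36*p*q + 30*p*r - 9*p - 12*q - 2, -18*q^2, -15*r^2 + 9*r + 3)
At (-3, -2, 3): (-5, -72, -105).

(-5, -72, -105)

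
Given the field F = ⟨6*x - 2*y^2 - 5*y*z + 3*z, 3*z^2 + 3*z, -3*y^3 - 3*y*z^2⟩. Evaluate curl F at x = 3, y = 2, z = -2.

(∇×F)₁ = ∂F₃/∂y − ∂F₂/∂z = -9*y^2 - 3*z^2 - 6*z - 3
(∇×F)₂ = ∂F₁/∂z − ∂F₃/∂x = -5*y + 3
(∇×F)₃ = ∂F₂/∂x − ∂F₁/∂y = 4*y + 5*z
∇×F = (-9*y^2 - 3*z^2 - 6*z - 3, -5*y + 3, 4*y + 5*z)
At (3, 2, -2): (-39, -7, -2).

(-39, -7, -2)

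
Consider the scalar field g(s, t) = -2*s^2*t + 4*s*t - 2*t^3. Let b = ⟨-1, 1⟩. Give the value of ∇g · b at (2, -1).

-10

∂g/∂s = -4*s*t + 4*t
∂g/∂t = -2*s^2 + 4*s - 6*t^2
∇g at (2, -1) = (4, -6)
∇g · b = (4)(-1) + (-6)(1) = -10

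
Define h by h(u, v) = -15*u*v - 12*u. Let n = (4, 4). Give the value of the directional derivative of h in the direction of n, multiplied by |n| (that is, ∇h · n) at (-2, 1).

∂h/∂u = -15*v - 12
∂h/∂v = -15*u
∇h at (-2, 1) = (-27, 30)
∇h · n = (-27)(4) + (30)(4) = 12

12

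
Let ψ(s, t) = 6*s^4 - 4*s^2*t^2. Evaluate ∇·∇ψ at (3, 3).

∂²ψ/∂s² = 8*(9*s^2 - t^2)
∂²ψ/∂t² = -8*s^2
∇²ψ = 64*s^2 - 8*t^2
At (3, 3): 504.

504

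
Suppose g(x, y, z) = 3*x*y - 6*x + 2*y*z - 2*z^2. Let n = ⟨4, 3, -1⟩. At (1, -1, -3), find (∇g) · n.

∂g/∂x = 3*y - 6
∂g/∂y = 3*x + 2*z
∂g/∂z = 2*y - 4*z
∇g at (1, -1, -3) = (-9, -3, 10)
∇g · n = (-9)(4) + (-3)(3) + (10)(-1) = -55

-55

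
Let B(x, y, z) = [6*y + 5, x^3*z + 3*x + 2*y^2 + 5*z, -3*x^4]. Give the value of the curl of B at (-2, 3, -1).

(3, -96, -15)

(∇×B)₁ = ∂B₃/∂y − ∂B₂/∂z = -x^3 - 5
(∇×B)₂ = ∂B₁/∂z − ∂B₃/∂x = 12*x^3
(∇×B)₃ = ∂B₂/∂x − ∂B₁/∂y = 3*x^2*z - 3
∇×B = (-x^3 - 5, 12*x^3, 3*x^2*z - 3)
At (-2, 3, -1): (3, -96, -15).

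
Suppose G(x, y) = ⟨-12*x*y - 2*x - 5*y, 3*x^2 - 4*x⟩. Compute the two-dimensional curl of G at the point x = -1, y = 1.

-17

∂G₂/∂x = 6*x - 4
∂G₁/∂y = -12*x - 5
Scalar curl = 18*x + 1
At (-1, 1): -17.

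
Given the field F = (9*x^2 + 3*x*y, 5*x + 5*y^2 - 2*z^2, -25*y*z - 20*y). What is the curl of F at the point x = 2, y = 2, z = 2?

(∇×F)₁ = ∂F₃/∂y − ∂F₂/∂z = -21*z - 20
(∇×F)₂ = ∂F₁/∂z − ∂F₃/∂x = 0
(∇×F)₃ = ∂F₂/∂x − ∂F₁/∂y = -3*x + 5
∇×F = (-21*z - 20, 0, -3*x + 5)
At (2, 2, 2): (-62, 0, -1).

(-62, 0, -1)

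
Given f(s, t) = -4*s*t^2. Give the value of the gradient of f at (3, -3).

∂f/∂s = -4*t^2
∂f/∂t = -8*s*t
∇f = (-4*t^2, -8*s*t)
At (3, -3): (-36, 72).

(-36, 72)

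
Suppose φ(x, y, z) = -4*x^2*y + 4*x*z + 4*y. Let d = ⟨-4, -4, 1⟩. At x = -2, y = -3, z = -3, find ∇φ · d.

∂φ/∂x = -8*x*y + 4*z
∂φ/∂y = -4*x^2 + 4
∂φ/∂z = 4*x
∇φ at (-2, -3, -3) = (-60, -12, -8)
∇φ · d = (-60)(-4) + (-12)(-4) + (-8)(1) = 280

280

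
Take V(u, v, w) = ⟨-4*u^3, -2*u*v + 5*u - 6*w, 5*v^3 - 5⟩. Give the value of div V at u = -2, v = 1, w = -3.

∂V₁/∂u = -12*u^2
∂V₂/∂v = -2*u
∂V₃/∂w = 0
∇·V = -12*u^2 - 2*u
At (-2, 1, -3): -44.

-44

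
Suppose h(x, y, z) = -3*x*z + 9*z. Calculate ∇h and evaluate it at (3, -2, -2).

(6, 0, 0)

∂h/∂x = -3*z
∂h/∂y = 0
∂h/∂z = -3*x + 9
∇h = (-3*z, 0, -3*x + 9)
At (3, -2, -2): (6, 0, 0).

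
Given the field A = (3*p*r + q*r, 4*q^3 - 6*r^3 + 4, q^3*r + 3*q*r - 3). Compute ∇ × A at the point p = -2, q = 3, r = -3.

(∇×A)₁ = ∂A₃/∂q − ∂A₂/∂r = 3*q^2*r + 18*r^2 + 3*r
(∇×A)₂ = ∂A₁/∂r − ∂A₃/∂p = 3*p + q
(∇×A)₃ = ∂A₂/∂p − ∂A₁/∂q = -r
∇×A = (3*q^2*r + 18*r^2 + 3*r, 3*p + q, -r)
At (-2, 3, -3): (72, -3, 3).

(72, -3, 3)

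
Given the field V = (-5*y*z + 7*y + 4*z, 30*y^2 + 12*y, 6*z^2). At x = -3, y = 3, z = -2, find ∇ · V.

168

∂V₁/∂x = 0
∂V₂/∂y = 60*y + 12
∂V₃/∂z = 12*z
∇·V = 60*y + 12*z + 12
At (-3, 3, -2): 168.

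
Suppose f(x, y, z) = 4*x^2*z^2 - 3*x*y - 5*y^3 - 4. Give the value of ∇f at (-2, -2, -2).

∂f/∂x = 8*x*z^2 - 3*y
∂f/∂y = -3*x - 15*y^2
∂f/∂z = 8*x^2*z
∇f = (8*x*z^2 - 3*y, -3*x - 15*y^2, 8*x^2*z)
At (-2, -2, -2): (-58, -54, -64).

(-58, -54, -64)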